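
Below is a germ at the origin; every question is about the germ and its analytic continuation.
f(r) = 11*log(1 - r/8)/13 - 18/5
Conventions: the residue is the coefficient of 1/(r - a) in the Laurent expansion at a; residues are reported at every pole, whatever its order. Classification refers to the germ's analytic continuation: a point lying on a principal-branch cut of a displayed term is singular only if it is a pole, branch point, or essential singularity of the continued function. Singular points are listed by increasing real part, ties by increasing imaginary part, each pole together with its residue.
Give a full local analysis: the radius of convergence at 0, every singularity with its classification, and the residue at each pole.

Branch term (11/13)*log(1 - r/(8)): its argument vanishes at r = 8, a logarithmic branch point, modulus 8.
The radius of convergence is the smallest modulus among the singular points: 8.

Radius of convergence at 0: 8.
At 8: a logarithmic branch point.


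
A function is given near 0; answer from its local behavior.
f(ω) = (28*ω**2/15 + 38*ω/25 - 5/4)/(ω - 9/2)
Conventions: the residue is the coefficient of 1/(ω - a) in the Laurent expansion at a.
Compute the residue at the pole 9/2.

The residue is 4339/100.

At the order-1 pole 9/2 set g(ω) = (ω - (9/2))*f(ω) = 28*ω**2/15 + 38*ω/25 - 5/4.
Simple pole: residue = g(a) at a = 9/2, which is 4339/100.


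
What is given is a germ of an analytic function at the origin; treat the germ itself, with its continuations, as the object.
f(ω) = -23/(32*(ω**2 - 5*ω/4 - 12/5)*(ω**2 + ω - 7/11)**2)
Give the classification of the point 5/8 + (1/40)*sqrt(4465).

The denominator factor ω**2 - 5*ω/4 - 12/5 vanishes at 5/8 + (1/40)*sqrt(4465) and appears to the power 1; the numerator there equals -23/32, nonzero, and no other factor vanishes.
Hence a pole whose order is the multiplicity, 1.

The point is a pole of order 1.


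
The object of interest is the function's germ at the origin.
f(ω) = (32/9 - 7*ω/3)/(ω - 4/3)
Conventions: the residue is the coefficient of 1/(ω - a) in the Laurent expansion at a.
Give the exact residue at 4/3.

At the order-1 pole 4/3 set g(ω) = (ω - (4/3))*f(ω) = 32/9 - 7*ω/3.
Simple pole: residue = g(a) at a = 4/3, which is 4/9.

The residue is 4/9.


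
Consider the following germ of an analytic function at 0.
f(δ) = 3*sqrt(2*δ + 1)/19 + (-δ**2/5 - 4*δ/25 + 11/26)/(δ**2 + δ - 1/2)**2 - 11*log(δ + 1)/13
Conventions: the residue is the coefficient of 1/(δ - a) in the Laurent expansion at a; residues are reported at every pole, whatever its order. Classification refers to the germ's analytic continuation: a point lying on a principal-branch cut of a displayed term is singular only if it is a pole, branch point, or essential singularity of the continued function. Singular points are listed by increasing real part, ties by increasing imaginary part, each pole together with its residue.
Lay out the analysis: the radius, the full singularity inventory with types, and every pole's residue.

Denominator factor (δ**2 + δ - 1/2)^2: discriminant 3, real irrational roots -1/2 + (1/2)*sqrt(3) and -1/2 - (1/2)*sqrt(3); poles of order 2, moduli -1/2 + (1/2)*sqrt(3) and 1/2 + (1/2)*sqrt(3).
Branch term (-11/13)*log(1 - δ/(-1)): its argument vanishes at δ = -1, a logarithmic branch point, modulus 1.
Branch term (3/19)*sqrt(1 - δ/(-1/2)): its argument vanishes at δ = -1/2, a square-root branch point, modulus 1/2.
The radius of convergence is the smallest modulus among the singular points: -1/2 + (1/2)*sqrt(3).
The branch terms are analytic at -1/2 - (1/2)*sqrt(3) and contribute nothing to the residue; only the rational part matters.
The factor δ**2 + δ - 1/2 splits as (δ - a)(δ - a') with a = -1/2 - (1/2)*sqrt(3), a' = -1/2 + (1/2)*sqrt(3). At the order-2 pole a set g(δ) = (δ - a)^2*(rational part) = [-δ**2/5 - 4*δ/25 + 11/26] / (δ - a')^2.
Order-2 pole: residue = g'(a); g'(-1/2 - (1/2)*sqrt(3)) = (392/2925)*sqrt(3), so the residue is (392/2925)*sqrt(3).
The branch terms are analytic at -1/2 + (1/2)*sqrt(3) and contribute nothing to the residue; only the rational part matters.
The factor δ**2 + δ - 1/2 splits as (δ - a)(δ - a') with a = -1/2 + (1/2)*sqrt(3), a' = -1/2 - (1/2)*sqrt(3). At the order-2 pole a set g(δ) = (δ - a)^2*(rational part) = [-δ**2/5 - 4*δ/25 + 11/26] / (δ - a')^2.
Order-2 pole: residue = g'(a); g'(-1/2 + (1/2)*sqrt(3)) = -(392/2925)*sqrt(3), so the residue is -(392/2925)*sqrt(3).
List the singular points by increasing real part (a conjugate pair: the negative imaginary part first).

Radius of convergence at 0: -1/2 + (1/2)*sqrt(3).
At -1/2 - (1/2)*sqrt(3): a pole of order 2; residue (392/2925)*sqrt(3).
At -1: a logarithmic branch point.
At -1/2: an algebraic (square-root) branch point.
At -1/2 + (1/2)*sqrt(3): a pole of order 2; residue -(392/2925)*sqrt(3).


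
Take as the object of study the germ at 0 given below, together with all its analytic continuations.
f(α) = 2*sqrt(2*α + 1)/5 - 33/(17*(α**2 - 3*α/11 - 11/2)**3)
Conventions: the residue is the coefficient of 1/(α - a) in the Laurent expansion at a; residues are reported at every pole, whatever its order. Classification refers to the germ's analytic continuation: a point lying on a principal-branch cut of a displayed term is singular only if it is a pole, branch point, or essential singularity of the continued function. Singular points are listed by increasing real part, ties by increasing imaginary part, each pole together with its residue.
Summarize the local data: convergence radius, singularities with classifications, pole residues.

Denominator factor (α**2 - 3*α/11 - 11/2)^3: discriminant 2671/121, real irrational roots 3/22 + (1/22)*sqrt(2671) and 3/22 - (1/22)*sqrt(2671); poles of order 3, moduli 3/22 + (1/22)*sqrt(2671) and -3/22 + (1/22)*sqrt(2671).
Branch term (2/5)*sqrt(1 - α/(-1/2)): its argument vanishes at α = -1/2, a square-root branch point, modulus 1/2.
The radius of convergence is the smallest modulus among the singular points: 1/2.
The branch term is analytic at 3/22 - (1/22)*sqrt(2671) and contributes nothing to the residue; only the rational part matters.
The factor α**2 - 3*α/11 - 11/2 splits as (α - a)(α - a') with a = 3/22 - (1/22)*sqrt(2671), a' = 3/22 + (1/22)*sqrt(2671). At the order-3 pole a set g(α) = (α - a)^3*(rational part) = [-33/17] / (α - a')^3.
Order-3 pole: residue = g''(a)/2; g''(3/22 - (1/22)*sqrt(2671)) = (63776196/323944481087)*sqrt(2671), so the residue is (31888098/323944481087)*sqrt(2671).
The branch term is analytic at 3/22 + (1/22)*sqrt(2671) and contributes nothing to the residue; only the rational part matters.
The factor α**2 - 3*α/11 - 11/2 splits as (α - a)(α - a') with a = 3/22 + (1/22)*sqrt(2671), a' = 3/22 - (1/22)*sqrt(2671). At the order-3 pole a set g(α) = (α - a)^3*(rational part) = [-33/17] / (α - a')^3.
Order-3 pole: residue = g''(a)/2; g''(3/22 + (1/22)*sqrt(2671)) = -(63776196/323944481087)*sqrt(2671), so the residue is -(31888098/323944481087)*sqrt(2671).
List the singular points by increasing real part (a conjugate pair: the negative imaginary part first).

Radius of convergence at 0: 1/2.
At 3/22 - (1/22)*sqrt(2671): a pole of order 3; residue (31888098/323944481087)*sqrt(2671).
At -1/2: an algebraic (square-root) branch point.
At 3/22 + (1/22)*sqrt(2671): a pole of order 3; residue -(31888098/323944481087)*sqrt(2671).


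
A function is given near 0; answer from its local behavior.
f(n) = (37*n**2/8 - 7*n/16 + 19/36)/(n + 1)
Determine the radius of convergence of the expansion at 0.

Denominator factor (n + 1): pole of order 1 at -1, modulus 1.
The radius of convergence is the smallest modulus among the singular points: 1.

The radius of convergence is 1.


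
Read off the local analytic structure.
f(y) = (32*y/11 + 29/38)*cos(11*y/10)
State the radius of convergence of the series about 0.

The radius of convergence is infinite.

The factor cos(11*y/10) is entire and contributes no finite singular point.
The polynomial part has no poles.
No finite singular points: the Taylor series at 0 converges everywhere.


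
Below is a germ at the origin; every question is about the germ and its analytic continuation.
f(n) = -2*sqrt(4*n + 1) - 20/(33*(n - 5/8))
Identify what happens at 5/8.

The point is a pole of order 1.

The denominator factor n - 5/8 vanishes at 5/8 and appears to the power 1; the numerator there equals -20/33, nonzero, and no other factor vanishes.
The branch terms are analytic at this point.
Hence a pole whose order is the multiplicity, 1.


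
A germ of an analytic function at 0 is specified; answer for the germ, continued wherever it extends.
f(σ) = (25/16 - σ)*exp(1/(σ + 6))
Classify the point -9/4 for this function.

The point is a regular point.

There is no denominator, hence no pole anywhere.
The essential point of exp(1/(σ - (-6))) is -6, not -9/4.
So the germ continues analytically to -9/4.


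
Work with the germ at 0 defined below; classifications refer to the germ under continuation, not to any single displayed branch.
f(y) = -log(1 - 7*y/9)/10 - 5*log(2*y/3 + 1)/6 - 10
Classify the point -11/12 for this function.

The point is a regular point.

There is no denominator, hence no pole anywhere.
Branch term log(1 - y/(-3/2)): argument at -11/12 is 7/18, nonzero, so -11/12 is not its branch point (a point on a principal cut is still regular for the continued germ).
Branch term log(1 - y/(9/7)): argument at -11/12 is 185/108, nonzero, so -11/12 is not its branch point (a point on a principal cut is still regular for the continued germ).
So the germ continues analytically to -11/12.


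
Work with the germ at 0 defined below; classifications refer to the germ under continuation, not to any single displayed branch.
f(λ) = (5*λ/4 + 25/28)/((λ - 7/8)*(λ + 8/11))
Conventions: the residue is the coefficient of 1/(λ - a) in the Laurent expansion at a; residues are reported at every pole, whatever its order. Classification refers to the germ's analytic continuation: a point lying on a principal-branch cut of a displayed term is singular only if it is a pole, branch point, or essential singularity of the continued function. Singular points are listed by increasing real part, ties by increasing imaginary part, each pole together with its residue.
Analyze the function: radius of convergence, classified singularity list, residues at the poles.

Denominator factor (λ - 7/8): pole of order 1 at 7/8, modulus 7/8.
Denominator factor (λ + 8/11): pole of order 1 at -8/11, modulus 8/11.
The radius of convergence is the smallest modulus among the singular points: 8/11.
At the order-1 pole -8/11 set g(λ) = (λ - (-8/11))*f(λ) = (5*λ/4 + 25/28)/(λ - 7/8).
Simple pole: residue = g(a) at a = -8/11, which is 10/987.
At the order-1 pole 7/8 set g(λ) = (λ - (7/8))*f(λ) = (5*λ/4 + 25/28)/(λ + 8/11).
Simple pole: residue = g(a) at a = 7/8, which is 4895/3948.
List the singular points by increasing real part (a conjugate pair: the negative imaginary part first).

Radius of convergence at 0: 8/11.
At -8/11: a pole of order 1; residue 10/987.
At 7/8: a pole of order 1; residue 4895/3948.


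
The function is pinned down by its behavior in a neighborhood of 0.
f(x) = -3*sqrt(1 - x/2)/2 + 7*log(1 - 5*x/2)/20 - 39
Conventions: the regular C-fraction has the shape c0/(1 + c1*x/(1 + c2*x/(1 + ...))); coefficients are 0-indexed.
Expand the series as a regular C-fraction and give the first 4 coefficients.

Taylor coefficients (expand at 0): a_0 = -81/2, a_1 = -1/2, a_2 = -67/64, a_3 = -1391/768.
c0 = a_0 = -81/2. Peel one level at a time: if S = 1 + c*x/S' with S'(0) = 1, then c is the x-coefficient of S and S' = c*x/(S - 1).
S_1 = c0/f = 1 + (-1/81)*x + (-5395/209952)*x^2 + ...; c1 = -1/81.
S_2 = c1*x/(S_1 - 1) = 1 + (-5395/2592)*x + (2339/3072)*x^2 + ...; c2 = -5395/2592.
S_3 = c2*x/(S_2 - 1) = 1 + (63153/172640)*x + ...; c3 = 63153/172640.

The regular C-fraction coefficients are [-81/2, -1/81, -5395/2592, 63153/172640].


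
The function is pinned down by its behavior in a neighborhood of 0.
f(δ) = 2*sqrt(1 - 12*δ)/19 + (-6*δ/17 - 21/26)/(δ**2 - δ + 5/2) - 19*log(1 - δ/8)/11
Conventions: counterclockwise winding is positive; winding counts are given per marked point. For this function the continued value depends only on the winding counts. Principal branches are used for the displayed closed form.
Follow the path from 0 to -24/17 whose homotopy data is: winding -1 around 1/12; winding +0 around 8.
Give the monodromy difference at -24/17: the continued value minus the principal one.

The rational part is single-valued and drops out of the difference; each branch term changes only by its own monodromy.
(2/19)*sqrt(1 - δ/(1/12)): winding -1 is odd, the square root flips sign, contributing -2*(2/19)*sqrt(1 - (-24/17)/(1/12)) = -2*(2/19)*sqrt(305/17) = -(4/323)*sqrt(5185).
(-19/11)*log(1 - δ/(8)): winding 0 around 8, so this term returns to its principal value, contribution 0.
Summing the contributions at δ = -24/17 gives -(4/323)*sqrt(5185).

Continued minus principal equals -(4/323)*sqrt(5185).


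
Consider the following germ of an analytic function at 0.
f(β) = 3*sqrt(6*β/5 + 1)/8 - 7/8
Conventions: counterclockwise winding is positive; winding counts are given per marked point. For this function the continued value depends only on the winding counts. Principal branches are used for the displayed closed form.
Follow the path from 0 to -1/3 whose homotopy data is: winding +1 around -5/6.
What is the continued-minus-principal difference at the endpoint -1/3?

Continued minus principal equals -(3/20)*sqrt(15).

The rational part is single-valued and drops out of the difference; each branch term changes only by its own monodromy.
(3/8)*sqrt(1 - β/(-5/6)): winding +1 is odd, the square root flips sign, contributing -2*(3/8)*sqrt(1 - (-1/3)/(-5/6)) = -2*(3/8)*sqrt(3/5) = -(3/20)*sqrt(15).
Summing the contributions at β = -1/3 gives -(3/20)*sqrt(15).


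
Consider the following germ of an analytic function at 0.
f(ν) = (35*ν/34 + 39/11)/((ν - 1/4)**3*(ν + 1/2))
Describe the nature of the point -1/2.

The point is a pole of order 1.

The denominator factor ν + 1/2 vanishes at -1/2 and appears to the power 1; the numerator there equals 2267/748, nonzero, and no other factor vanishes.
Hence a pole whose order is the multiplicity, 1.


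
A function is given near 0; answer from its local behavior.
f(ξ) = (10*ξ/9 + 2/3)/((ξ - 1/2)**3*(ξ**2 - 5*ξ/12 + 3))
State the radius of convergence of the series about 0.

Denominator factor (ξ - 1/2)^3: pole of order 3 at 1/2, modulus 1/2.
Denominator factor (ξ**2 - 5*ξ/12 + 3): discriminant -1703/144, complex-conjugate roots (5/24) + ((1/24)*sqrt(1703))*i and (5/24) - ((1/24)*sqrt(1703))*i; poles of order 1, moduli sqrt(3) and sqrt(3).
The radius of convergence is the smallest modulus among the singular points: 1/2.

The radius of convergence is 1/2.


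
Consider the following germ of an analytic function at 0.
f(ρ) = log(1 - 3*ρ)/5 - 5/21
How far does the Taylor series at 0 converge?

Branch term (1/5)*log(1 - ρ/(1/3)): its argument vanishes at ρ = 1/3, a logarithmic branch point, modulus 1/3.
The radius of convergence is the smallest modulus among the singular points: 1/3.

The radius of convergence is 1/3.


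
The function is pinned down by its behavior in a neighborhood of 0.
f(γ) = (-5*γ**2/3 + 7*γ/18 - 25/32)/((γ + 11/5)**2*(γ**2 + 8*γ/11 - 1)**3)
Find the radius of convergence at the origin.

The radius of convergence is -4/11 + (1/11)*sqrt(137).

Denominator factor (γ + 11/5)^2: pole of order 2 at -11/5, modulus 11/5.
Denominator factor (γ**2 + 8*γ/11 - 1)^3: discriminant 548/121, real irrational roots -4/11 + (1/11)*sqrt(137) and -4/11 - (1/11)*sqrt(137); poles of order 3, moduli -4/11 + (1/11)*sqrt(137) and 4/11 + (1/11)*sqrt(137).
The radius of convergence is the smallest modulus among the singular points: -4/11 + (1/11)*sqrt(137).


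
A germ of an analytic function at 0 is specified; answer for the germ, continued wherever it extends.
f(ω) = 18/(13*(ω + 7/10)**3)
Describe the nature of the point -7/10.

The denominator factor ω + 7/10 vanishes at -7/10 and appears to the power 3; the numerator there equals 18/13, nonzero, and no other factor vanishes.
Hence a pole whose order is the multiplicity, 3.

The point is a pole of order 3.


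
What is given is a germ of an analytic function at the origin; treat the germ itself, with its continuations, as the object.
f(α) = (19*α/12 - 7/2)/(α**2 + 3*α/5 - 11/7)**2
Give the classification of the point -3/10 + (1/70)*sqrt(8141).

The denominator factor α**2 + 3*α/5 - 11/7 vanishes at -3/10 + (1/70)*sqrt(8141) and appears to the power 2; the numerator there equals -159/40 + (19/840)*sqrt(8141), nonzero, and no other factor vanishes.
Hence a pole whose order is the multiplicity, 2.

The point is a pole of order 2.


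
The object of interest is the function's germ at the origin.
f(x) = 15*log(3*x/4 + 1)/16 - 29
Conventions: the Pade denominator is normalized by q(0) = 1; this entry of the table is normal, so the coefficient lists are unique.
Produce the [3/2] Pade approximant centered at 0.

Taylor coefficients needed (expand at 0): a_0 = -29, a_1 = 45/64, a_2 = -135/512, a_3 = 135/1024, a_4 = -1215/16384, a_5 = 729/16384.
Write the denominator as Q(x) = 1 + q1*x + q2*x^2. Requiring Q*f - P = O(x^6) with deg P <= 3 kills the coefficients of x^4..x^5 in Q*f:
  x^4: a_4 + q1*a_3 + q2*a_2 = 0, i.e. -1215/16384 + (135/1024)*q1 + (-135/512)*q2 = 0.
  x^5: a_5 + q1*a_4 + q2*a_3 = 0, i.e. 729/16384 + (-1215/16384)*q1 + (135/1024)*q2 = 0.
Solving this linear system: q1 = 9/10, q2 = 27/160.
The numerator is Q*f truncated at degree 3: P0 = a_0 = -29; P1 = a_1 + q1*a_0 = -8127/320; P2 = a_2 + q1*a_1 + q2*a_0 = -11583/2560; P3 = a_3 + q1*a_2 + q2*a_1 = 27/2048.

The Pade approximant has numerator coefficients [-29, -8127/320, -11583/2560, 27/2048]; denominator coefficients [1, 9/10, 27/160].


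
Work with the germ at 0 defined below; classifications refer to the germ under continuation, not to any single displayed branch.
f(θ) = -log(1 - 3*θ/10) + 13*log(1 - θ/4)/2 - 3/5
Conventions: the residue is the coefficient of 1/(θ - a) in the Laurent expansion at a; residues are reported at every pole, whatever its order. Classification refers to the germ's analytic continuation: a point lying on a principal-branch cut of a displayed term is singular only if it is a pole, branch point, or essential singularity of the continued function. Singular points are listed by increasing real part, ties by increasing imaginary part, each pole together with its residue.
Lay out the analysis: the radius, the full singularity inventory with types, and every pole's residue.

Branch term (-1)*log(1 - θ/(10/3)): its argument vanishes at θ = 10/3, a logarithmic branch point, modulus 10/3.
Branch term (13/2)*log(1 - θ/(4)): its argument vanishes at θ = 4, a logarithmic branch point, modulus 4.
The radius of convergence is the smallest modulus among the singular points: 10/3.
List the singular points by increasing real part (a conjugate pair: the negative imaginary part first).

Radius of convergence at 0: 10/3.
At 10/3: a logarithmic branch point.
At 4: a logarithmic branch point.


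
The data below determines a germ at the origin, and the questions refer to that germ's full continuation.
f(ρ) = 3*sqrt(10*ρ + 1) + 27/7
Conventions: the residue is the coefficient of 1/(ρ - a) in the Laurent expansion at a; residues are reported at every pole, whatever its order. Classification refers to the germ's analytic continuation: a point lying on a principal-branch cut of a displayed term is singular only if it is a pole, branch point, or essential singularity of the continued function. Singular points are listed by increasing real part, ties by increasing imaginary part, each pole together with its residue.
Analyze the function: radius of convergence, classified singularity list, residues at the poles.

Radius of convergence at 0: 1/10.
At -1/10: an algebraic (square-root) branch point.

Branch term (3)*sqrt(1 - ρ/(-1/10)): its argument vanishes at ρ = -1/10, a square-root branch point, modulus 1/10.
The radius of convergence is the smallest modulus among the singular points: 1/10.


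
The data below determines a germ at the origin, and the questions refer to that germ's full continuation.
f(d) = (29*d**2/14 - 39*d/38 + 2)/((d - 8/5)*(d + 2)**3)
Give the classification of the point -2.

The denominator factor d + 2 vanishes at -2 and appears to the power 3; the numerator there equals 1641/133, nonzero, and no other factor vanishes.
Hence a pole whose order is the multiplicity, 3.

The point is a pole of order 3.


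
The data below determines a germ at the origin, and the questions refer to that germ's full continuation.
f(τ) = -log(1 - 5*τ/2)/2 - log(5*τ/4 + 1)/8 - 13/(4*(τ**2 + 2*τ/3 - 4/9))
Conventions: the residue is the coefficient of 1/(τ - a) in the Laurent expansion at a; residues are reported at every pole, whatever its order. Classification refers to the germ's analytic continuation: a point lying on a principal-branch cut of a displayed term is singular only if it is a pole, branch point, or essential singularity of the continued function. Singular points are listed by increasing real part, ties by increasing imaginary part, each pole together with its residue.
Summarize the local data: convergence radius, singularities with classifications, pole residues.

Denominator factor (τ**2 + 2*τ/3 - 4/9): discriminant 20/9, real irrational roots -1/3 + (1/3)*sqrt(5) and -1/3 - (1/3)*sqrt(5); poles of order 1, moduli -1/3 + (1/3)*sqrt(5) and 1/3 + (1/3)*sqrt(5).
Branch term (-1/8)*log(1 - τ/(-4/5)): its argument vanishes at τ = -4/5, a logarithmic branch point, modulus 4/5.
Branch term (-1/2)*log(1 - τ/(2/5)): its argument vanishes at τ = 2/5, a logarithmic branch point, modulus 2/5.
The radius of convergence is the smallest modulus among the singular points: 2/5.
The branch terms are analytic at -1/3 - (1/3)*sqrt(5) and contribute nothing to the residue; only the rational part matters.
The factor τ**2 + 2*τ/3 - 4/9 splits as (τ - a)(τ - a') with a = -1/3 - (1/3)*sqrt(5), a' = -1/3 + (1/3)*sqrt(5). At the order-1 pole a set g(τ) = (τ - a)*(rational part) = [-13/4] / (τ - a').
Simple pole: residue = g(a) at a = -1/3 - (1/3)*sqrt(5), which is (39/40)*sqrt(5).
The branch terms are analytic at -1/3 + (1/3)*sqrt(5) and contribute nothing to the residue; only the rational part matters.
The factor τ**2 + 2*τ/3 - 4/9 splits as (τ - a)(τ - a') with a = -1/3 + (1/3)*sqrt(5), a' = -1/3 - (1/3)*sqrt(5). At the order-1 pole a set g(τ) = (τ - a)*(rational part) = [-13/4] / (τ - a').
Simple pole: residue = g(a) at a = -1/3 + (1/3)*sqrt(5), which is -(39/40)*sqrt(5).
List the singular points by increasing real part (a conjugate pair: the negative imaginary part first).

Radius of convergence at 0: 2/5.
At -1/3 - (1/3)*sqrt(5): a pole of order 1; residue (39/40)*sqrt(5).
At -4/5: a logarithmic branch point.
At 2/5: a logarithmic branch point.
At -1/3 + (1/3)*sqrt(5): a pole of order 1; residue -(39/40)*sqrt(5).


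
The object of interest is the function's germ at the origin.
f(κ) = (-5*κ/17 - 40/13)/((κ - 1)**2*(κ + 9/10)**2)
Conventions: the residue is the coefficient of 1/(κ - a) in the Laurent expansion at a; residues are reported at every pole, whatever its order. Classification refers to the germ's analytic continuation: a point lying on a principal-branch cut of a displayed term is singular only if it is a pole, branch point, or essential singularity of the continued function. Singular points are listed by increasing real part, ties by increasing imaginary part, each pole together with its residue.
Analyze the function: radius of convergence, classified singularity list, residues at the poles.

Radius of convergence at 0: 9/10.
At -9/10: a pole of order 2; residue -1366500/1515839.
At 1: a pole of order 2; residue 1366500/1515839.

Denominator factor (κ - 1)^2: pole of order 2 at 1, modulus 1.
Denominator factor (κ + 9/10)^2: pole of order 2 at -9/10, modulus 9/10.
The radius of convergence is the smallest modulus among the singular points: 9/10.
At the order-2 pole -9/10 set g(κ) = (κ - (-9/10))^2*f(κ) = (-5*κ/17 - 40/13)/(κ - 1)**2.
Order-2 pole: residue = g'(a); g'(-9/10) = -1366500/1515839, so the residue is -1366500/1515839.
At the order-2 pole 1 set g(κ) = (κ - (1))^2*f(κ) = (-5*κ/17 - 40/13)/(κ + 9/10)**2.
Order-2 pole: residue = g'(a); g'(1) = 1366500/1515839, so the residue is 1366500/1515839.
List the singular points by increasing real part (a conjugate pair: the negative imaginary part first).


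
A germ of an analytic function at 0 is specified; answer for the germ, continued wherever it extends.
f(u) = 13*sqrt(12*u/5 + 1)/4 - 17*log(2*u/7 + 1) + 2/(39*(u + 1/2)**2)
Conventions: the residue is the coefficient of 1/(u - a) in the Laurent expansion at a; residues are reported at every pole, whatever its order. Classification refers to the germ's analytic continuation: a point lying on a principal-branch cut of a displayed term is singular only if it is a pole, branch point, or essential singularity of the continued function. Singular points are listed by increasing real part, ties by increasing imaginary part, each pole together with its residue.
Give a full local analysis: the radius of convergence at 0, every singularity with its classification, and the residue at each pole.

Radius of convergence at 0: 5/12.
At -7/2: a logarithmic branch point.
At -1/2: a pole of order 2; residue 0.
At -5/12: an algebraic (square-root) branch point.

Denominator factor (u + 1/2)^2: pole of order 2 at -1/2, modulus 1/2.
Branch term (13/4)*sqrt(1 - u/(-5/12)): its argument vanishes at u = -5/12, a square-root branch point, modulus 5/12.
Branch term (-17)*log(1 - u/(-7/2)): its argument vanishes at u = -7/2, a logarithmic branch point, modulus 7/2.
The radius of convergence is the smallest modulus among the singular points: 5/12.
The branch terms are analytic at -1/2 and contribute nothing to the residue; only the rational part matters.
At the order-2 pole -1/2 set g(u) = (u - (-1/2))^2*(rational part) = 2/39.
Order-2 pole: residue = g'(a); g'(-1/2) = 0, so the residue is 0.
List the singular points by increasing real part (a conjugate pair: the negative imaginary part first).


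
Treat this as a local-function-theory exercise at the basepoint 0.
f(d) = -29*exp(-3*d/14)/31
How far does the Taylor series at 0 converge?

The factor exp(-3*d/14) is entire and contributes no finite singular point.
The polynomial part has no poles.
No finite singular points: the Taylor series at 0 converges everywhere.

The radius of convergence is infinite.


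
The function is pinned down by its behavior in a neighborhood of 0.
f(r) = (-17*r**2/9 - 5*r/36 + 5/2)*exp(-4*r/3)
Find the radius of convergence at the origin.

The radius of convergence is infinite.

The factor exp(-4*r/3) is entire and contributes no finite singular point.
The polynomial part has no poles.
No finite singular points: the Taylor series at 0 converges everywhere.


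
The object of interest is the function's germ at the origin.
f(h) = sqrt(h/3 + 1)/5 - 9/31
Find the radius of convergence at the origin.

Branch term (1/5)*sqrt(1 - h/(-3)): its argument vanishes at h = -3, a square-root branch point, modulus 3.
The radius of convergence is the smallest modulus among the singular points: 3.

The radius of convergence is 3.


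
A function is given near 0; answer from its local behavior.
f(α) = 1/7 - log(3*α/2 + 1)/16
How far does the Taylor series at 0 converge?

Branch term (-1/16)*log(1 - α/(-2/3)): its argument vanishes at α = -2/3, a logarithmic branch point, modulus 2/3.
The radius of convergence is the smallest modulus among the singular points: 2/3.

The radius of convergence is 2/3.


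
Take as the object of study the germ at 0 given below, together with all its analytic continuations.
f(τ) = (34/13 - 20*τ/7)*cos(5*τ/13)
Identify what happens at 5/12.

There is no denominator, hence no pole anywhere.
The factor cos(5*τ/13) is entire.
So the germ continues analytically to 5/12.

The point is a regular point.


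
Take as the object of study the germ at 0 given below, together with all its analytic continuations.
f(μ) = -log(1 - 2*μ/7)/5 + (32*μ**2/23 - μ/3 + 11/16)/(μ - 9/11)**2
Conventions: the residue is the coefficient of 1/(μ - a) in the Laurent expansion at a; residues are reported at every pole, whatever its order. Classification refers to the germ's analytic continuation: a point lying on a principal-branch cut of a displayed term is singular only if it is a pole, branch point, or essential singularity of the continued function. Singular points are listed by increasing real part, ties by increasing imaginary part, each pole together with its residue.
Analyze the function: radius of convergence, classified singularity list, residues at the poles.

Radius of convergence at 0: 9/11.
At 9/11: a pole of order 2; residue 1475/759.
At 7/2: a logarithmic branch point.

Denominator factor (μ - 9/11)^2: pole of order 2 at 9/11, modulus 9/11.
Branch term (-1/5)*log(1 - μ/(7/2)): its argument vanishes at μ = 7/2, a logarithmic branch point, modulus 7/2.
The radius of convergence is the smallest modulus among the singular points: 9/11.
The branch term is analytic at 9/11 and contributes nothing to the residue; only the rational part matters.
At the order-2 pole 9/11 set g(μ) = (μ - (9/11))^2*(rational part) = 32*μ**2/23 - μ/3 + 11/16.
Order-2 pole: residue = g'(a); g'(9/11) = 1475/759, so the residue is 1475/759.
List the singular points by increasing real part (a conjugate pair: the negative imaginary part first).


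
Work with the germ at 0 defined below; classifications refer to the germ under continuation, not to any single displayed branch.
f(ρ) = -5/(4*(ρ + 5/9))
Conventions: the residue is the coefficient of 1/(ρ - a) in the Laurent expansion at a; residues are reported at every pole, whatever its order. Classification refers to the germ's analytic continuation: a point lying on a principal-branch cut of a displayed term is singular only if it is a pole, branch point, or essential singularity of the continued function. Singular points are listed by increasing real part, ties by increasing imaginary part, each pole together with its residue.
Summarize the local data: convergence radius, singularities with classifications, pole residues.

Denominator factor (ρ + 5/9): pole of order 1 at -5/9, modulus 5/9.
The radius of convergence is the smallest modulus among the singular points: 5/9.
At the order-1 pole -5/9 set g(ρ) = (ρ - (-5/9))*f(ρ) = -5/4.
Simple pole: residue = g(a) at a = -5/9, which is -5/4.

Radius of convergence at 0: 5/9.
At -5/9: a pole of order 1; residue -5/4.


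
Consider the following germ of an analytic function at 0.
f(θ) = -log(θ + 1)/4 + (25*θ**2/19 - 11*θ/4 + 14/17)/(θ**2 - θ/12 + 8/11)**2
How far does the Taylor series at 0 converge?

Denominator factor (θ**2 - θ/12 + 8/11)^2: discriminant -4597/1584, complex-conjugate roots (1/24) + ((1/264)*sqrt(50567))*i and (1/24) - ((1/264)*sqrt(50567))*i; poles of order 2, moduli (2/11)*sqrt(22) and (2/11)*sqrt(22).
Branch term (-1/4)*log(1 - θ/(-1)): its argument vanishes at θ = -1, a logarithmic branch point, modulus 1.
The radius of convergence is the smallest modulus among the singular points: (2/11)*sqrt(22).

The radius of convergence is (2/11)*sqrt(22).


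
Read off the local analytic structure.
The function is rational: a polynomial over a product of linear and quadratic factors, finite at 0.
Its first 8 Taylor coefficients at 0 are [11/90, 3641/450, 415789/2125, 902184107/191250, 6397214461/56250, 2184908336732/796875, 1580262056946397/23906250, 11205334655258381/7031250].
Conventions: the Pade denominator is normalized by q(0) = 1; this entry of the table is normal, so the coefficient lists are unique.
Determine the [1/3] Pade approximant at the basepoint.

The Pade approximant has numerator coefficients [11/90, 1442544697/281184080]; denominator coefficients [1, -3405873833/140592040, 395216311/140592040, -169378419/2390064680].

Taylor coefficients needed (read off): a_0 = 11/90, a_1 = 3641/450, a_2 = 415789/2125, a_3 = 902184107/191250, a_4 = 6397214461/56250.
Write the denominator as Q(j) = 1 + q1*j + q2*j^2 + q3*j^3. Requiring Q*f - P = O(j^5) with deg P <= 1 kills the coefficients of j^2..j^4 in Q*f:
  j^2: a_2 + q1*a_1 + q2*a_0 = 0, i.e. 415789/2125 + (3641/450)*q1 + (11/90)*q2 = 0.
  j^3: a_3 + q1*a_2 + q2*a_1 + q3*a_0 = 0, i.e. 902184107/191250 + (415789/2125)*q1 + (3641/450)*q2 + (11/90)*q3 = 0.
  j^4: a_4 + q1*a_3 + q2*a_2 + q3*a_1 = 0, i.e. 6397214461/56250 + (902184107/191250)*q1 + (415789/2125)*q2 + (3641/450)*q3 = 0.
Solving this linear system: q1 = -3405873833/140592040, q2 = 395216311/140592040, q3 = -169378419/2390064680.
The numerator is Q*f truncated at degree 1: P0 = a_0 = 11/90; P1 = a_1 + q1*a_0 = 1442544697/281184080.


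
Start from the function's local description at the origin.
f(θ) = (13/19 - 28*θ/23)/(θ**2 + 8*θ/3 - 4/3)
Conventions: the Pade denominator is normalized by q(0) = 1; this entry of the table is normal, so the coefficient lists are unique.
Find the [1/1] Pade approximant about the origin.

The Pade approximant has numerator coefficients [-39/76, 408651/153824]; denominator coefficients [1, -475/88].

Taylor coefficients needed (expand at 0): a_0 = -39/76, a_1 = -99/874, a_2 = -225/368.
Write the denominator as Q(θ) = 1 + q1*θ. Requiring Q*f - P = O(θ^3) with deg P <= 1 kills the coefficients of θ^2..θ^2 in Q*f:
  θ^2: a_2 + q1*a_1 = 0, i.e. -225/368 + (-99/874)*q1 = 0.
Solving this linear system: q1 = -475/88.
The numerator is Q*f truncated at degree 1: P0 = a_0 = -39/76; P1 = a_1 + q1*a_0 = 408651/153824.


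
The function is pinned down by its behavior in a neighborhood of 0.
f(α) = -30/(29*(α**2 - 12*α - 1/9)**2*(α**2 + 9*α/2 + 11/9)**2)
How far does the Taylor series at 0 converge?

The radius of convergence is -6 + (5/3)*sqrt(13).

Denominator factor (α**2 - 12*α - 1/9)^2: discriminant 1300/9, real irrational roots 6 + (5/3)*sqrt(13) and 6 - (5/3)*sqrt(13); poles of order 2, moduli 6 + (5/3)*sqrt(13) and -6 + (5/3)*sqrt(13).
Denominator factor (α**2 + 9*α/2 + 11/9)^2: discriminant 553/36, real irrational roots -9/4 + (1/12)*sqrt(553) and -9/4 - (1/12)*sqrt(553); poles of order 2, moduli 9/4 - (1/12)*sqrt(553) and 9/4 + (1/12)*sqrt(553).
The radius of convergence is the smallest modulus among the singular points: -6 + (5/3)*sqrt(13).


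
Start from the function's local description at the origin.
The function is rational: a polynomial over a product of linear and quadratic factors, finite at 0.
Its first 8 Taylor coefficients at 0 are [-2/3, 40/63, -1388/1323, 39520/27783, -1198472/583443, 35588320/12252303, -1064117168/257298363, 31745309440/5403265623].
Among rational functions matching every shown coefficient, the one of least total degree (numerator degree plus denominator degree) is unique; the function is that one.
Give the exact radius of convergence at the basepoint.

No rational of total degree below 2 reproduces all 8 coefficients; solving the [0/2] Pade equations on them gives f(u) = 1/(u**2 - 10*u/7 - 3/2), whose expansion matches every shown term.
Denominator factor (u**2 - 10*u/7 - 3/2): discriminant 394/49, real irrational roots 5/7 + (1/14)*sqrt(394) and 5/7 - (1/14)*sqrt(394); poles of order 1, moduli 5/7 + (1/14)*sqrt(394) and -5/7 + (1/14)*sqrt(394).
The radius of convergence is the smallest modulus among the singular points: -5/7 + (1/14)*sqrt(394).

The radius of convergence is -5/7 + (1/14)*sqrt(394).


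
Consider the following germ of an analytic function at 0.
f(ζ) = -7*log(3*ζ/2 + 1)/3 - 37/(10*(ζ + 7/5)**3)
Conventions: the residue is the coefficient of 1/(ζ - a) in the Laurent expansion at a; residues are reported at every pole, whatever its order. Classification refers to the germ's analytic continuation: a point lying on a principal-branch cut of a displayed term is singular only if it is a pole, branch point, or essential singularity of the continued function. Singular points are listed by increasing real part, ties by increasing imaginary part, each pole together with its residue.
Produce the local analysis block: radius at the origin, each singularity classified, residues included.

Denominator factor (ζ + 7/5)^3: pole of order 3 at -7/5, modulus 7/5.
Branch term (-7/3)*log(1 - ζ/(-2/3)): its argument vanishes at ζ = -2/3, a logarithmic branch point, modulus 2/3.
The radius of convergence is the smallest modulus among the singular points: 2/3.
The branch term is analytic at -7/5 and contributes nothing to the residue; only the rational part matters.
At the order-3 pole -7/5 set g(ζ) = (ζ - (-7/5))^3*(rational part) = -37/10.
Order-3 pole: residue = g''(a)/2; g''(-7/5) = 0, so the residue is 0.
List the singular points by increasing real part (a conjugate pair: the negative imaginary part first).

Radius of convergence at 0: 2/3.
At -7/5: a pole of order 3; residue 0.
At -2/3: a logarithmic branch point.


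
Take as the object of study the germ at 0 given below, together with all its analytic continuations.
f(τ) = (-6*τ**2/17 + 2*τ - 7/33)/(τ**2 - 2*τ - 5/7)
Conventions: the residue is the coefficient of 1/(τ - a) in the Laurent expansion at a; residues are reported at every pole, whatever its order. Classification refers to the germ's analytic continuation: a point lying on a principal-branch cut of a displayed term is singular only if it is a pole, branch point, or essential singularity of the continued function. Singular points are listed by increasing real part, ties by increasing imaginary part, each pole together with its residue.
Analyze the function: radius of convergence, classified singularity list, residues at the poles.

Radius of convergence at 0: -1 + (2/7)*sqrt(21).
At 1 - (2/7)*sqrt(21): a pole of order 1; residue 11/17 - (3259/47124)*sqrt(21).
At 1 + (2/7)*sqrt(21): a pole of order 1; residue 11/17 + (3259/47124)*sqrt(21).

Denominator factor (τ**2 - 2*τ - 5/7): discriminant 48/7, real irrational roots 1 + (2/7)*sqrt(21) and 1 - (2/7)*sqrt(21); poles of order 1, moduli 1 + (2/7)*sqrt(21) and -1 + (2/7)*sqrt(21).
The radius of convergence is the smallest modulus among the singular points: -1 + (2/7)*sqrt(21).
The factor τ**2 - 2*τ - 5/7 splits as (τ - a)(τ - a') with a = 1 - (2/7)*sqrt(21), a' = 1 + (2/7)*sqrt(21). At the order-1 pole a set g(τ) = (τ - a)*f(τ) = [-6*τ**2/17 + 2*τ - 7/33] / (τ - a').
Simple pole: residue = g(a) at a = 1 - (2/7)*sqrt(21), which is 11/17 - (3259/47124)*sqrt(21).
The factor τ**2 - 2*τ - 5/7 splits as (τ - a)(τ - a') with a = 1 + (2/7)*sqrt(21), a' = 1 - (2/7)*sqrt(21). At the order-1 pole a set g(τ) = (τ - a)*f(τ) = [-6*τ**2/17 + 2*τ - 7/33] / (τ - a').
Simple pole: residue = g(a) at a = 1 + (2/7)*sqrt(21), which is 11/17 + (3259/47124)*sqrt(21).
List the singular points by increasing real part (a conjugate pair: the negative imaginary part first).


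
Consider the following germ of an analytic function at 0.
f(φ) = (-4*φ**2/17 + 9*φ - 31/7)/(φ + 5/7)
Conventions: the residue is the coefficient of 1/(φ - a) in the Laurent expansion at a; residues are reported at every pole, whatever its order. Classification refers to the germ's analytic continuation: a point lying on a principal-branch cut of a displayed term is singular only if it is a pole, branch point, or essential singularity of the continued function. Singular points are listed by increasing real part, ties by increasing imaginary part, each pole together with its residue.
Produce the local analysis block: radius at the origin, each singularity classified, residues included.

Radius of convergence at 0: 5/7.
At -5/7: a pole of order 1; residue -9144/833.

Denominator factor (φ + 5/7): pole of order 1 at -5/7, modulus 5/7.
The radius of convergence is the smallest modulus among the singular points: 5/7.
At the order-1 pole -5/7 set g(φ) = (φ - (-5/7))*f(φ) = -4*φ**2/17 + 9*φ - 31/7.
Simple pole: residue = g(a) at a = -5/7, which is -9144/833.


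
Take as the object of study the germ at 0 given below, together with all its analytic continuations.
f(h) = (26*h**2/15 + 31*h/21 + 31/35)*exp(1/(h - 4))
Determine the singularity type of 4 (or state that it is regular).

The exponent 1/(h - (4)) has a pole at 4, so exp(1/(h - (4))) takes every nonzero value near it: an essential singularity (not a pole of any order).

The point is an essential singularity.
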